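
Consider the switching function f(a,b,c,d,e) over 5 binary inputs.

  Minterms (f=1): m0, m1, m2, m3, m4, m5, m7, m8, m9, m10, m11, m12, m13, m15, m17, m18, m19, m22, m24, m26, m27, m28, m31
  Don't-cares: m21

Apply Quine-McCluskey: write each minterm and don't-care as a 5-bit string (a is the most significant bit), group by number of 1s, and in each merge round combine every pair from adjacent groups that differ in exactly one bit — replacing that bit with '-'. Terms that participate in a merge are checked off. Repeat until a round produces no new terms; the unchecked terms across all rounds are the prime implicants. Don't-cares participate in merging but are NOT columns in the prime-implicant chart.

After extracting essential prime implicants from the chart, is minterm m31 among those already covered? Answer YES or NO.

YES

[col 0] 00000*, 00001*, 00010*, 00011*, 00100*, 00101*, 00111*, 01000*, 01001*, 01010*, 01011*, 01100*, 01101*, 01111*, 10001*, 10010*, 10011*, 10101*, 10110*, 11000*, 11010*, 11011*, 11100*, 11111*
[col 1] -0001*, -0010*, -0011*, -0101*, -1000*, -1010*, -1011*, -1100*, -1111*, 0-000*, 0-001*, 0-010*, 0-011*, 0-100*, 0-101*, 0-111*, 00-00*, 00-01*, 00-11*, 000-0*, 000-1*, 0000-*, 0001-*, 001-1*, 0010-*, 01-00*, 01-01*, 01-11*, 010-0*, 010-1*, 0100-*, 0101-*, 011-1*, 0110-*, 1-010*, 1-011*, 10-01*, 10-10, 100-1*, 1001-*, 11-00*, 11-11*, 110-0*, 1101-*
[col 2] --010*, --011*, -0-01, -00-1, -001-*, -1-00, -1-11, -10-0, -101-*, 0--00*, 0--01*, 0--11*, 0-0-0*, 0-0-1*, 0-00-*, 0-01-*, 0-1-1*, 0-10-*, 00--1*, 00-0-*, 000--*, 01--1*, 01-0-*, 010--*, 1-01-*
[col 3] --01-, 0---1, 0--0-, 0-0--
Prime implicants: --01-, -0-01, -00-1, -1-00, -1-11, -10-0, 0---1, 0--0-, 0-0--, 10-10
PI chart (minterm → PIs covering it):
  0 | 0--0-,0-0--
  1 | -0-01,-00-1,0---1,0--0-,0-0--
  2 | --01-,0-0--
  3 | --01-,-00-1,0---1,0-0--
  4 | 0--0-  (sole → essential)
  5 | -0-01,0---1,0--0-
  7 | 0---1  (sole → essential)
  8 | -1-00,-10-0,0--0-,0-0--
  9 | 0---1,0--0-,0-0--
  10 | --01-,-10-0,0-0--
  11 | --01-,-1-11,0---1,0-0--
  12 | -1-00,0--0-
  13 | 0---1,0--0-
  15 | -1-11,0---1
  17 | -0-01,-00-1
  18 | --01-,10-10
  19 | --01-,-00-1
  22 | 10-10  (sole → essential)
  24 | -1-00,-10-0
  26 | --01-,-10-0
  27 | --01-,-1-11
  28 | -1-00  (sole → essential)
  31 | -1-11  (sole → essential)
Essential prime implicants: -1-00, -1-11, 0---1, 0--0-, 10-10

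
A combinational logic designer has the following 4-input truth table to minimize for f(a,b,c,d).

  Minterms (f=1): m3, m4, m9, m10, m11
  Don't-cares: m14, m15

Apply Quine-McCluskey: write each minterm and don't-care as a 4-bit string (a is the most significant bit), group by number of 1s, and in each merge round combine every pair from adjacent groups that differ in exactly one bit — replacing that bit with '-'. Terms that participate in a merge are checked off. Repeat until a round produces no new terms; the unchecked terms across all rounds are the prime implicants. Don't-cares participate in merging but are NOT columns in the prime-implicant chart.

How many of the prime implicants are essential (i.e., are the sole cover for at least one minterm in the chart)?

4

size-2^0 implicants → 0011(✓)  0100  1001(✓)  1010(✓)  1011(✓)  1110(✓)  1111(✓)
size-2^1 implicants → -011  1-10(✓)  1-11(✓)  10-1  101-(✓)  111-(✓)
size-2^2 implicants → 1-1-
Unchecked terms (primes): -011, 0100, 1-1-, 10-1
Minterm coverage:
  m3 ⊆ -011 [E]
  m4 ⊆ 0100 [E]
  m9 ⊆ 10-1 [E]
  m10 ⊆ 1-1- [E]
  m11 ⊆ -011,1-1-,10-1
E = {-011, 0100, 1-1-, 10-1}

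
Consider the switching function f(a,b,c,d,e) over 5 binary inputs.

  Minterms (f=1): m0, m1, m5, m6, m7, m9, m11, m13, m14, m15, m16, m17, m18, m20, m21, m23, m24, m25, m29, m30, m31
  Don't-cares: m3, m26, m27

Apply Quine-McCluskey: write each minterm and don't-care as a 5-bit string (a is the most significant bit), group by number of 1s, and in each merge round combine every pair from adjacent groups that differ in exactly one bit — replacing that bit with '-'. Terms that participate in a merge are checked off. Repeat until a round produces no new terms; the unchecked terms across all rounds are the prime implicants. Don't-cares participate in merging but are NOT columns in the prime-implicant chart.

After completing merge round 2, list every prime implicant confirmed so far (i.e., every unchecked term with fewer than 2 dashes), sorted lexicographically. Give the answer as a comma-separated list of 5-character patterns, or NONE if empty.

Round 0: 00000✓ 00001✓ 00011✓ 00101✓ 00110✓ 00111✓ 01001✓ 01011✓ 01101✓ 01110✓ 01111✓ 10000✓ 10001✓ 10010✓ 10100✓ 10101✓ 10111✓ 11000✓ 11001✓ 11010✓ 11011✓ 11101✓ 11110✓ 11111✓
Round 1: -0000✓ -0001✓ -0101✓ -0111✓ -1001✓ -1011✓ -1101✓ -1110✓ -1111✓ 0-001✓ 0-011✓ 0-101✓ 0-110✓ 0-111✓ 00-01✓ 00-11✓ 000-1✓ 0000-✓ 001-1✓ 0011-✓ 01-01✓ 01-11✓ 010-1✓ 011-1✓ 0111-✓ 1-000✓ 1-001✓ 1-010✓ 1-101✓ 1-111✓ 10-00✓ 10-01✓ 100-0✓ 1000-✓ 101-1✓ 1010-✓ 11-01✓ 11-10✓ 11-11✓ 110-0✓ 110-1✓ 1100-✓ 1101-✓ 111-1✓ 1111-✓
Round 2: --001✓ --101✓ --111✓ -0-01✓ -000- -01-1✓ -1-01✓ -1-11✓ -10-1✓ -11-1✓ -111- 0--01✓ 0--11✓ 0-0-1✓ 0-1-1✓ 0-11- 00--1✓ 01--1✓ 1--01✓ 1-0-0 1-00- 1-1-1✓ 10-0- 11--1✓ 11-1- 110--
Round 3: ---01 --1-1 -1--1 0---1
PIs = {---01, --1-1, -000-, -1--1, -111-, 0---1, 0-11-, 1-0-0, 1-00-, 10-0-, 11-1-, 110--}

NONE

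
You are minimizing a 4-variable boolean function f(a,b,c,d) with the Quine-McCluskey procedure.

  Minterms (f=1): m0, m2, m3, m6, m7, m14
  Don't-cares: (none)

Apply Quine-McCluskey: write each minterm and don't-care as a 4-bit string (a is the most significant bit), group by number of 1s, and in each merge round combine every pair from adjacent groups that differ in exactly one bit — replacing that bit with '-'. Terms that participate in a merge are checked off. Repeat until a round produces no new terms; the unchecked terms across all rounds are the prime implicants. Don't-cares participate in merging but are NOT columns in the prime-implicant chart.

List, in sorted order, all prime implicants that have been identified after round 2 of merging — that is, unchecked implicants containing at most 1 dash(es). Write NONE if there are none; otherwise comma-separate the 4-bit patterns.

Round 0: 0000✓ 0010✓ 0011✓ 0110✓ 0111✓ 1110✓
Round 1: -110 0-10✓ 0-11✓ 00-0 001-✓ 011-✓
Round 2: 0-1-
PIs = {-110, 0-1-, 00-0}

-110, 00-0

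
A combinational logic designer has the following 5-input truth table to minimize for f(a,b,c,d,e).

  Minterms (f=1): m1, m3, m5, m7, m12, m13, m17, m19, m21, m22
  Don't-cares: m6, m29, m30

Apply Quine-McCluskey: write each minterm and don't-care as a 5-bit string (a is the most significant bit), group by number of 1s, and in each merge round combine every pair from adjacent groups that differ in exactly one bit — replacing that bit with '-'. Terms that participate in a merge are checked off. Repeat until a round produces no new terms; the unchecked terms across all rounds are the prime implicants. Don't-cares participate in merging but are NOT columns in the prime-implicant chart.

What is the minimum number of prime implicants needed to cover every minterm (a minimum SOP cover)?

[col 0] 00001*, 00011*, 00101*, 00110*, 00111*, 01100*, 01101*, 10001*, 10011*, 10101*, 10110*, 11101*, 11110*
[col 1] -0001*, -0011*, -0101*, -0110, -1101*, 0-101*, 00-01*, 00-11*, 000-1*, 001-1*, 0011-, 0110-, 1-101*, 1-110, 10-01*, 100-1*
[col 2] --101, -0-01, -00-1, 00--1
Prime implicants: --101, -0-01, -00-1, -0110, 00--1, 0011-, 0110-, 1-110
PI chart (minterm → PIs covering it):
  1 | -0-01,-00-1,00--1
  3 | -00-1,00--1
  5 | --101,-0-01,00--1
  7 | 00--1,0011-
  12 | 0110-  (sole → essential)
  13 | --101,0110-
  17 | -0-01,-00-1
  19 | -00-1  (sole → essential)
  21 | --101,-0-01
  22 | -0110,1-110
Essential prime implicants: -00-1, 0110-
Petrick residual → --101, -0110, 00--1
Minimum SOP uses 5 PIs: cd'e + b'c'e + b'cde' + a'b'e + a'bcd'

5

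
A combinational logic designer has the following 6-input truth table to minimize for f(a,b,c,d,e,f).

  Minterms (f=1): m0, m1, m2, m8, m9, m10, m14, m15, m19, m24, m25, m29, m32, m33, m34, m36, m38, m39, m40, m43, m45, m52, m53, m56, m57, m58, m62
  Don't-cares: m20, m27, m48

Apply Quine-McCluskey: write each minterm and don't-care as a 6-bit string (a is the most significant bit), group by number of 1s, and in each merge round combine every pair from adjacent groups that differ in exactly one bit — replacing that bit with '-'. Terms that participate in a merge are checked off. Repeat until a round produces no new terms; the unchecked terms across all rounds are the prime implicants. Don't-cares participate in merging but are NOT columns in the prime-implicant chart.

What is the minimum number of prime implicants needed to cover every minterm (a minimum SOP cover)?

size-2^0 implicants → 000000(✓)  000001(✓)  000010(✓)  001000(✓)  001001(✓)  001010(✓)  001110(✓)  001111(✓)  010011(✓)  010100(✓)  011000(✓)  011001(✓)  011011(✓)  011101(✓)  100000(✓)  100001(✓)  100010(✓)  100100(✓)  100110(✓)  100111(✓)  101000(✓)  101011  101101  110000(✓)  110100(✓)  110101(✓)  111000(✓)  111001(✓)  111010(✓)  111110(✓)
size-2^1 implicants → -00000(✓)  -00001(✓)  -00010(✓)  -01000(✓)  -10100  -11000(✓)  -11001(✓)  0-1000(✓)  0-1001(✓)  00-000(✓)  00-001(✓)  00-010(✓)  0000-0(✓)  00000-(✓)  001-10  0010-0(✓)  00100-(✓)  00111-  01-011  011-01  0110-1  01100-(✓)  1-0000(✓)  1-0100(✓)  1-1000(✓)  10-000(✓)  100-00(✓)  100-10(✓)  1000-0(✓)  10000-(✓)  1001-0(✓)  10011-  11-000(✓)  110-00(✓)  11010-  111-10  1110-0  11100-(✓)
size-2^2 implicants → --1000  -0-000  -000-0  -0000-  -1100-  0-100-  00-0-0  00-00-  1--000  1-0-00  100--0
Unchecked terms (primes): --1000, -0-000, -000-0, -0000-, -10100, -1100-, 0-100-, 00-0-0, 00-00-, 001-10, 00111-, 01-011, 011-01, 0110-1, 1--000, 1-0-00, 100--0, 10011-, 101011, 101101, 11010-, 111-10, 1110-0
Minterm coverage:
  m0 ⊆ -0-000,-000-0,-0000-,00-0-0,00-00-
  m1 ⊆ -0000-,00-00-
  m2 ⊆ -000-0,00-0-0
  m8 ⊆ --1000,-0-000,0-100-,00-0-0,00-00-
  m9 ⊆ 0-100-,00-00-
  m10 ⊆ 00-0-0,001-10
  m14 ⊆ 001-10,00111-
  m15 ⊆ 00111- [E]
  m19 ⊆ 01-011 [E]
  m24 ⊆ --1000,-1100-,0-100-
  m25 ⊆ -1100-,0-100-,011-01,0110-1
  m29 ⊆ 011-01 [E]
  m32 ⊆ -0-000,-000-0,-0000-,1--000,1-0-00,100--0
  m33 ⊆ -0000- [E]
  m34 ⊆ -000-0,100--0
  m36 ⊆ 1-0-00,100--0
  m38 ⊆ 100--0,10011-
  m39 ⊆ 10011- [E]
  m40 ⊆ --1000,-0-000,1--000
  m43 ⊆ 101011 [E]
  m45 ⊆ 101101 [E]
  m52 ⊆ -10100,1-0-00,11010-
  m53 ⊆ 11010- [E]
  m56 ⊆ --1000,-1100-,1--000,1110-0
  m57 ⊆ -1100- [E]
  m58 ⊆ 111-10,1110-0
  m62 ⊆ 111-10 [E]
E = {-0000-, -1100-, 00111-, 01-011, 011-01, 10011-, 101011, 101101, 11010-, 111-10}
Petrick residual → --1000, 0-100-, 00-0-0, 100--0
Cover = cd'e'f' + b'c'd'e' + bcd'e' + a'cd'e' + a'b'd'f' + a'b'cde + a'bd'ef + a'bce'f + ab'c'f' + ab'c'de + ab'cd'ef + ab'cde'f + abc'de' + abcef'  |cover|=14

14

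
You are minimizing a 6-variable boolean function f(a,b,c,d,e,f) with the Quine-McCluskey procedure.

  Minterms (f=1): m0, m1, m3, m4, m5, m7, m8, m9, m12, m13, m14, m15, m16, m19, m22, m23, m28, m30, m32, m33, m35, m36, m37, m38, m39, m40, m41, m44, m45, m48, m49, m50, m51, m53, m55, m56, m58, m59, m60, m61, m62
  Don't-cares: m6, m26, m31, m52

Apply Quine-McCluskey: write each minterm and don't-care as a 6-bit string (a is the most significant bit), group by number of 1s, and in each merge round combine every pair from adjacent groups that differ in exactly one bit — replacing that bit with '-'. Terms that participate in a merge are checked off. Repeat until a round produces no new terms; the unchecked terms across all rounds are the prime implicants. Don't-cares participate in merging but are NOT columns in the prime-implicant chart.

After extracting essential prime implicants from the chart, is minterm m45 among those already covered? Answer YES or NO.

YES

Round 0: 000000✓ 000001✓ 000011✓ 000100✓ 000101✓ 000110✓ 000111✓ 001000✓ 001001✓ 001100✓ 001101✓ 001110✓ 001111✓ 010000✓ 010011✓ 010110✓ 010111✓ 011010✓ 011100✓ 011110✓ 011111✓ 100000✓ 100001✓ 100011✓ 100100✓ 100101✓ 100110✓ 100111✓ 101000✓ 101001✓ 101100✓ 101101✓ 110000✓ 110001✓ 110010✓ 110011✓ 110100✓ 110101✓ 110111✓ 111000✓ 111010✓ 111011✓ 111100✓ 111101✓ 111110✓
Round 1: -00000✓ -00001✓ -00011✓ -00100✓ -00101✓ -00110✓ -00111✓ -01000✓ -01001✓ -01100✓ -01101✓ -10000✓ -10011✓ -10111✓ -11010✓ -11100✓ -11110✓ 0-0000✓ 0-0011✓ 0-0110✓ 0-0111✓ 0-1100✓ 0-1110✓ 0-1111✓ 00-000✓ 00-001✓ 00-100✓ 00-101✓ 00-110✓ 00-111✓ 000-00✓ 000-01✓ 000-11✓ 0000-1✓ 00000-✓ 0001-0✓ 0001-1✓ 00010-✓ 00011-✓ 001-00✓ 001-01✓ 00100-✓ 0011-0✓ 0011-1✓ 00110-✓ 00111-✓ 01-110✓ 01-111✓ 010-11✓ 01011-✓ 011-10✓ 0111-0✓ 01111-✓ 1-0000✓ 1-0001✓ 1-0011✓ 1-0100✓ 1-0101✓ 1-0111✓ 1-1000✓ 1-1100✓ 1-1101✓ 10-000✓ 10-001✓ 10-100✓ 10-101✓ 100-00✓ 100-01✓ 100-11✓ 1000-1✓ 10000-✓ 1001-0✓ 1001-1✓ 10010-✓ 10011-✓ 101-00✓ 101-01✓ 10100-✓ 10110-✓ 11-000✓ 11-010✓ 11-011✓ 11-100✓ 11-101✓ 110-00✓ 110-01✓ 110-11✓ 1100-0✓ 1100-1✓ 11000-✓ 11001-✓ 1101-1✓ 11010-✓ 111-00✓ 111-10✓ 1110-0✓ 11101-✓ 1111-0✓ 11110-✓
Round 2: --0000 --0011✓ --0111✓ --1100 -0-000✓ -0-001✓ -0-100✓ -0-101✓ -00-00✓ -00-01✓ -00-11✓ -000-1✓ -0000-✓ -001-0✓ -001-1✓ -0010-✓ -0011-✓ -01-00✓ -01-01✓ -0100-✓ -0110-✓ -10-11✓ -11-10 -111-0 0--110✓ 0--111✓ 0-0-11✓ 0-011-✓ 0-11-0 0-111-✓ 00--00✓ 00--01✓ 00-00-✓ 00-1-0✓ 00-1-1✓ 00-10-✓ 00-11-✓ 000--1✓ 000-0-✓ 0001--✓ 001-0-✓ 0011--✓ 01-11-✓ 1--000✓ 1--100✓ 1--101✓ 1-0-00✓ 1-0-01✓ 1-0-11✓ 1-00-1✓ 1-000-✓ 1-01-1✓ 1-010-✓ 1-1-00✓ 1-110-✓ 10--00✓ 10--01✓ 10-00-✓ 10-10-✓ 100--1✓ 100-0-✓ 1001--✓ 101-0-✓ 11--00✓ 11-0-0 11-01- 11-10-✓ 110--1✓ 110-0-✓ 1100-- 111--0
Round 3: --0-11 -0--00✓ -0--01✓ -0-00-✓ -0-10-✓ -00--1 -00-0-✓ -001-- -01-0-✓ 0--11- 00--0-✓ 00-1-- 1---00 1--10- 1-0--1 1-0-0- 10--0-✓
Round 4: -0--0-
PIs = {--0-11, --0000, --1100, -0--0-, -00--1, -001--, -11-10, -111-0, 0--11-, 0-11-0, 00-1--, 1---00, 1--10-, 1-0--1, 1-0-0-, 11-0-0, 11-01-, 1100--, 111--0}
Coverage chart:
  m0: --0000,-0--0-
  m1: -0--0-,-00--1
  m3: --0-11,-00--1
  m4: -0--0-,-001--,00-1--
  m5: -0--0-,-00--1,-001--,00-1--
  m7: --0-11,-00--1,-001--,0--11-,00-1--
  m8: -0--0- ←essential
  m9: -0--0- ←essential
  m12: --1100,-0--0-,0-11-0,00-1--
  m13: -0--0-,00-1--
  m14: 0--11-,0-11-0,00-1--
  m15: 0--11-,00-1--
  m16: --0000 ←essential
  m19: --0-11 ←essential
  m22: 0--11- ←essential
  m23: --0-11,0--11-
  m28: --1100,-111-0,0-11-0
  m30: -11-10,-111-0,0--11-,0-11-0
  m32: --0000,-0--0-,1---00,1-0-0-
  m33: -0--0-,-00--1,1-0--1,1-0-0-
  m35: --0-11,-00--1,1-0--1
  m36: -0--0-,-001--,1---00,1--10-,1-0-0-
  m37: -0--0-,-00--1,-001--,1--10-,1-0--1,1-0-0-
  m38: -001-- ←essential
  m39: --0-11,-00--1,-001--,1-0--1
  m40: -0--0-,1---00
  m41: -0--0- ←essential
  m44: --1100,-0--0-,1---00,1--10-
  m45: -0--0-,1--10-
  m48: --0000,1---00,1-0-0-,11-0-0,1100--
  m49: 1-0--1,1-0-0-,1100--
  m50: 11-0-0,11-01-,1100--
  m51: --0-11,1-0--1,11-01-,1100--
  m53: 1--10-,1-0--1,1-0-0-
  m55: --0-11,1-0--1
  m56: 1---00,11-0-0,111--0
  m58: -11-10,11-0-0,11-01-,111--0
  m59: 11-01- ←essential
  m60: --1100,-111-0,1---00,1--10-,111--0
  m61: 1--10- ←essential
  m62: -11-10,-111-0,111--0
Essential: --0-11, --0000, -0--0-, -001--, 0--11-, 1--10-, 11-01-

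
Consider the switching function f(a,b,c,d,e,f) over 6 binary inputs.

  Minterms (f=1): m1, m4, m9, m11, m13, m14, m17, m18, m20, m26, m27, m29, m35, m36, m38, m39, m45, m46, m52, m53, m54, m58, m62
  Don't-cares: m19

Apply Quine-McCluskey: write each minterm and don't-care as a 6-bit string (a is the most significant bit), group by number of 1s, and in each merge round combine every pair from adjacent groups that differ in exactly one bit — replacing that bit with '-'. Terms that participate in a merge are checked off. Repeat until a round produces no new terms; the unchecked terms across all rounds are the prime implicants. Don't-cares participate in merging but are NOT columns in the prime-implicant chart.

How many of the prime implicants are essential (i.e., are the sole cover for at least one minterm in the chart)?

size-2^0 implicants → 000001(✓)  000100(✓)  001001(✓)  001011(✓)  001101(✓)  001110(✓)  010001(✓)  010010(✓)  010011(✓)  010100(✓)  011010(✓)  011011(✓)  011101(✓)  100011(✓)  100100(✓)  100110(✓)  100111(✓)  101101(✓)  101110(✓)  110100(✓)  110101(✓)  110110(✓)  111010(✓)  111110(✓)
size-2^1 implicants → -00100(✓)  -01101  -01110  -10100(✓)  -11010  0-0001  0-0100(✓)  0-1011  0-1101  00-001  001-01  0010-1  01-010(✓)  01-011(✓)  0100-1  01001-(✓)  01101-(✓)  1-0100(✓)  1-0110(✓)  1-1110(✓)  10-110(✓)  100-11  1001-0(✓)  10011-  11-110(✓)  1101-0(✓)  11010-  111-10
size-2^2 implicants → --0100  01-01-  1--110  1-01-0
Unchecked terms (primes): --0100, -01101, -01110, -11010, 0-0001, 0-1011, 0-1101, 00-001, 001-01, 0010-1, 01-01-, 0100-1, 1--110, 1-01-0, 100-11, 10011-, 11010-, 111-10
Minterm coverage:
  m1 ⊆ 0-0001,00-001
  m4 ⊆ --0100 [E]
  m9 ⊆ 00-001,001-01,0010-1
  m11 ⊆ 0-1011,0010-1
  m13 ⊆ -01101,0-1101,001-01
  m14 ⊆ -01110 [E]
  m17 ⊆ 0-0001,0100-1
  m18 ⊆ 01-01- [E]
  m20 ⊆ --0100 [E]
  m26 ⊆ -11010,01-01-
  m27 ⊆ 0-1011,01-01-
  m29 ⊆ 0-1101 [E]
  m35 ⊆ 100-11 [E]
  m36 ⊆ --0100,1-01-0
  m38 ⊆ 1--110,1-01-0,10011-
  m39 ⊆ 100-11,10011-
  m45 ⊆ -01101 [E]
  m46 ⊆ -01110,1--110
  m52 ⊆ --0100,1-01-0,11010-
  m53 ⊆ 11010- [E]
  m54 ⊆ 1--110,1-01-0
  m58 ⊆ -11010,111-10
  m62 ⊆ 1--110,111-10
E = {--0100, -01101, -01110, 0-1101, 01-01-, 100-11, 11010-}

7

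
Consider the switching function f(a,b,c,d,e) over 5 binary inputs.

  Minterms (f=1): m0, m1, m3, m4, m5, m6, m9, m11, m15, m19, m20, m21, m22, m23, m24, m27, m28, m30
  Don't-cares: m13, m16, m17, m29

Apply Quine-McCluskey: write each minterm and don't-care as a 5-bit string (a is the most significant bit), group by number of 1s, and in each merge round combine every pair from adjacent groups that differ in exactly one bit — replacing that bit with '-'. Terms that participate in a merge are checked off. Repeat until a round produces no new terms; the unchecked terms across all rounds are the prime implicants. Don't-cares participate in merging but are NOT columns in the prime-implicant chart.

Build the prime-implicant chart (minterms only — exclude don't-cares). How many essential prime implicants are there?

6

Round 0: 00000✓ 00001✓ 00011✓ 00100✓ 00101✓ 00110✓ 01001✓ 01011✓ 01101✓ 01111✓ 10000✓ 10001✓ 10011✓ 10100✓ 10101✓ 10110✓ 10111✓ 11000✓ 11011✓ 11100✓ 11101✓ 11110✓
Round 1: -0000✓ -0001✓ -0011✓ -0100✓ -0101✓ -0110✓ -1011✓ -1101✓ 0-001✓ 0-011✓ 0-101✓ 00-00✓ 00-01✓ 000-1✓ 0000-✓ 001-0✓ 0010-✓ 01-01✓ 01-11✓ 010-1✓ 011-1✓ 1-000✓ 1-011✓ 1-100✓ 1-101✓ 1-110✓ 10-00✓ 10-01✓ 10-11✓ 100-1✓ 1000-✓ 101-0✓ 101-1✓ 1010-✓ 1011-✓ 11-00✓ 111-0✓ 1110-✓
Round 2: --011 --101 -0-00✓ -0-01✓ -00-1 -000-✓ -01-0 -010-✓ 0--01 0-0-1 00-0-✓ 01--1 1--00 1-1-0 1-10- 10--1 10-0-✓ 101--
Round 3: -0-0-
PIs = {--011, --101, -0-0-, -00-1, -01-0, 0--01, 0-0-1, 01--1, 1--00, 1-1-0, 1-10-, 10--1, 101--}
Coverage chart:
  m0: -0-0- ←essential
  m1: -0-0-,-00-1,0--01,0-0-1
  m3: --011,-00-1,0-0-1
  m4: -0-0-,-01-0
  m5: --101,-0-0-,0--01
  m6: -01-0 ←essential
  m9: 0--01,0-0-1,01--1
  m11: --011,0-0-1,01--1
  m15: 01--1 ←essential
  m19: --011,-00-1,10--1
  m20: -0-0-,-01-0,1--00,1-1-0,1-10-,101--
  m21: --101,-0-0-,1-10-,10--1,101--
  m22: -01-0,1-1-0,101--
  m23: 10--1,101--
  m24: 1--00 ←essential
  m27: --011 ←essential
  m28: 1--00,1-1-0,1-10-
  m30: 1-1-0 ←essential
Essential: --011, -0-0-, -01-0, 01--1, 1--00, 1-1-0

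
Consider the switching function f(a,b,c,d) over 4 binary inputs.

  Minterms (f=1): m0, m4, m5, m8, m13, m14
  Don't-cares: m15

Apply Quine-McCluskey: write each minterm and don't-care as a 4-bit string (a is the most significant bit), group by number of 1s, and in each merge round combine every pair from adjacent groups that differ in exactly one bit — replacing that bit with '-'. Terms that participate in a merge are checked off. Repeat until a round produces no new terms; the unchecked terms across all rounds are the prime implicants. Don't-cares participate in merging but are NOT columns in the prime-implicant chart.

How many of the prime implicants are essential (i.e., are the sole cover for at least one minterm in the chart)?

[col 0] 0000*, 0100*, 0101*, 1000*, 1101*, 1110*, 1111*
[col 1] -000, -101, 0-00, 010-, 11-1, 111-
Prime implicants: -000, -101, 0-00, 010-, 11-1, 111-
PI chart (minterm → PIs covering it):
  0 | -000,0-00
  4 | 0-00,010-
  5 | -101,010-
  8 | -000  (sole → essential)
  13 | -101,11-1
  14 | 111-  (sole → essential)
Essential prime implicants: -000, 111-

2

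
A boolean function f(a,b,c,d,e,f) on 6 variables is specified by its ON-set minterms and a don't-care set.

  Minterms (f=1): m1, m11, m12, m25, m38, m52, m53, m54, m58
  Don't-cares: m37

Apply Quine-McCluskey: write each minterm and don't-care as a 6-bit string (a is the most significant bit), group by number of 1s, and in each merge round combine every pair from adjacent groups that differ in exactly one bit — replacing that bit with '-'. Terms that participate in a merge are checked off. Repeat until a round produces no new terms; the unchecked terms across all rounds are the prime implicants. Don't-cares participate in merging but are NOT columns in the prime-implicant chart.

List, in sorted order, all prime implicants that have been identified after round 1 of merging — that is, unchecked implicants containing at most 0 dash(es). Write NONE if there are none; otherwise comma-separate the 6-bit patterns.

size-2^0 implicants → 000001  001011  001100  011001  100101(✓)  100110(✓)  110100(✓)  110101(✓)  110110(✓)  111010
size-2^1 implicants → 1-0101  1-0110  1101-0  11010-
Unchecked terms (primes): 000001, 001011, 001100, 011001, 1-0101, 1-0110, 1101-0, 11010-, 111010

000001, 001011, 001100, 011001, 111010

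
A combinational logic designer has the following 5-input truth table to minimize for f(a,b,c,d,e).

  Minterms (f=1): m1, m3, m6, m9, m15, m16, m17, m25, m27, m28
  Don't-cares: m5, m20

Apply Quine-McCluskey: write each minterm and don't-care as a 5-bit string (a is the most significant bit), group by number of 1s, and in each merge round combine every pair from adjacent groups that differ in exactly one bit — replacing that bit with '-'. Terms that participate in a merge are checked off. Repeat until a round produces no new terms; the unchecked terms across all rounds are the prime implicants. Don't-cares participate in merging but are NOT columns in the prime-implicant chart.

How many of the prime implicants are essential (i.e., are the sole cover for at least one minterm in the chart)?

size-2^0 implicants → 00001(✓)  00011(✓)  00101(✓)  00110  01001(✓)  01111  10000(✓)  10001(✓)  10100(✓)  11001(✓)  11011(✓)  11100(✓)
size-2^1 implicants → -0001(✓)  -1001(✓)  0-001(✓)  00-01  000-1  1-001(✓)  1-100  10-00  1000-  110-1
size-2^2 implicants → --001
Unchecked terms (primes): --001, 00-01, 000-1, 00110, 01111, 1-100, 10-00, 1000-, 110-1
Minterm coverage:
  m1 ⊆ --001,00-01,000-1
  m3 ⊆ 000-1 [E]
  m6 ⊆ 00110 [E]
  m9 ⊆ --001 [E]
  m15 ⊆ 01111 [E]
  m16 ⊆ 10-00,1000-
  m17 ⊆ --001,1000-
  m25 ⊆ --001,110-1
  m27 ⊆ 110-1 [E]
  m28 ⊆ 1-100 [E]
E = {--001, 000-1, 00110, 01111, 1-100, 110-1}

6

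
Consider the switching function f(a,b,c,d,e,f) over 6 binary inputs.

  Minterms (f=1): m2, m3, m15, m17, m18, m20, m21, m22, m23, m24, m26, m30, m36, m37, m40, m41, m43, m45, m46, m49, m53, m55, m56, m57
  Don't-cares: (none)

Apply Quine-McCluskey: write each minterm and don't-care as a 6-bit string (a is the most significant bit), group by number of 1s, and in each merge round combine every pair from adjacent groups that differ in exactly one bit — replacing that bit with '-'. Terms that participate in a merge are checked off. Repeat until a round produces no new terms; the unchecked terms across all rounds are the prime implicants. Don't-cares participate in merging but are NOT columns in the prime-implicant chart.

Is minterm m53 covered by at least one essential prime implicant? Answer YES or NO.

YES

[col 0] 000010*, 000011*, 001111, 010001*, 010010*, 010100*, 010101*, 010110*, 010111*, 011000*, 011010*, 011110*, 100100*, 100101*, 101000*, 101001*, 101011*, 101101*, 101110, 110001*, 110101*, 110111*, 111000*, 111001*
[col 1] -10001*, -10101*, -10111*, -11000, 0-0010, 00001-, 01-010*, 01-110*, 010-01*, 010-10*, 0101-0*, 0101-1*, 01010-*, 01011-*, 011-10*, 0110-0, 1-0101, 1-1000*, 1-1001*, 10-101, 10010-, 101-01, 1010-1, 10100-*, 11-001, 110-01*, 1101-1*, 11100-*
[col 2] -10-01, -101-1, 01--10, 0101--, 1-100-
Prime implicants: -10-01, -101-1, -11000, 0-0010, 00001-, 001111, 01--10, 0101--, 0110-0, 1-0101, 1-100-, 10-101, 10010-, 101-01, 1010-1, 101110, 11-001
PI chart (minterm → PIs covering it):
  2 | 0-0010,00001-
  3 | 00001-  (sole → essential)
  15 | 001111  (sole → essential)
  17 | -10-01  (sole → essential)
  18 | 0-0010,01--10
  20 | 0101--  (sole → essential)
  21 | -10-01,-101-1,0101--
  22 | 01--10,0101--
  23 | -101-1,0101--
  24 | -11000,0110-0
  26 | 01--10,0110-0
  30 | 01--10  (sole → essential)
  36 | 10010-  (sole → essential)
  37 | 1-0101,10-101,10010-
  40 | 1-100-  (sole → essential)
  41 | 1-100-,101-01,1010-1
  43 | 1010-1  (sole → essential)
  45 | 10-101,101-01
  46 | 101110  (sole → essential)
  49 | -10-01,11-001
  53 | -10-01,-101-1,1-0101
  55 | -101-1  (sole → essential)
  56 | -11000,1-100-
  57 | 1-100-,11-001
Essential prime implicants: -10-01, -101-1, 00001-, 001111, 01--10, 0101--, 1-100-, 10010-, 1010-1, 101110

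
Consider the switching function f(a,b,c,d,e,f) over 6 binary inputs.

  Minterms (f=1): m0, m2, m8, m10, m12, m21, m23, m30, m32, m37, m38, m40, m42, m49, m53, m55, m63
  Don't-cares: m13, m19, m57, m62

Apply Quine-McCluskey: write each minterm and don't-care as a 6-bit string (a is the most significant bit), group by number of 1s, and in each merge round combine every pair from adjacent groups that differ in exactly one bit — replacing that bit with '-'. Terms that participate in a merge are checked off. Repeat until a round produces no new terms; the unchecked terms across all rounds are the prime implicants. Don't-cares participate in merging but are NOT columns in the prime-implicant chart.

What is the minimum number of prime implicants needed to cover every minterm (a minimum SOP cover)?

10

Round 0: 000000✓ 000010✓ 001000✓ 001010✓ 001100✓ 001101✓ 010011✓ 010101✓ 010111✓ 011110✓ 100000✓ 100101✓ 100110 101000✓ 101010✓ 110001✓ 110101✓ 110111✓ 111001✓ 111110✓ 111111✓
Round 1: -00000✓ -01000✓ -01010✓ -10101✓ -10111✓ -11110 00-000✓ 00-010✓ 0000-0✓ 001-00 0010-0✓ 00110- 010-11 0101-1✓ 1-0101 10-000✓ 1010-0✓ 11-001 11-111 110-01 1101-1✓ 11111-
Round 2: -0-000 -010-0 -101-1 00-0-0
PIs = {-0-000, -010-0, -101-1, -11110, 00-0-0, 001-00, 00110-, 010-11, 1-0101, 100110, 11-001, 11-111, 110-01, 11111-}
Coverage chart:
  m0: -0-000,00-0-0
  m2: 00-0-0 ←essential
  m8: -0-000,-010-0,00-0-0,001-00
  m10: -010-0,00-0-0
  m12: 001-00,00110-
  m21: -101-1 ←essential
  m23: -101-1,010-11
  m30: -11110 ←essential
  m32: -0-000 ←essential
  m37: 1-0101 ←essential
  m38: 100110 ←essential
  m40: -0-000,-010-0
  m42: -010-0 ←essential
  m49: 11-001,110-01
  m53: -101-1,1-0101,110-01
  m55: -101-1,11-111
  m63: 11-111,11111-
Essential: -0-000, -010-0, -101-1, -11110, 00-0-0, 1-0101, 100110
Petrick residual → 001-00, 11-001, 11-111
Min cover (10 terms): b'd'e'f' + b'cd'f' + bc'df + bcdef' + a'b'd'f' + a'b'ce'f' + ac'de'f + ab'c'def' + abd'e'f + abdef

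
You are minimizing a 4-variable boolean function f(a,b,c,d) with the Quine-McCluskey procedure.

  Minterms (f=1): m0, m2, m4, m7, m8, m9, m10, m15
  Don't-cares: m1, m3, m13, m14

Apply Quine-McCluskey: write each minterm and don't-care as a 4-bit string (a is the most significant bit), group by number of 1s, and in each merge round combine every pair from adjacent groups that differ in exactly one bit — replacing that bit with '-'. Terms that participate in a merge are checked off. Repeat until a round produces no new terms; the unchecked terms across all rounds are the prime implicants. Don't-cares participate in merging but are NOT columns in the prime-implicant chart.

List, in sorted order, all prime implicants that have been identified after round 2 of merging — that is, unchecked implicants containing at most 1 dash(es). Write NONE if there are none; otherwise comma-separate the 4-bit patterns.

Round 0: 0000✓ 0001✓ 0010✓ 0011✓ 0100✓ 0111✓ 1000✓ 1001✓ 1010✓ 1101✓ 1110✓ 1111✓
Round 1: -000✓ -001✓ -010✓ -111 0-00 0-11 00-0✓ 00-1✓ 000-✓ 001-✓ 1-01 1-10 10-0✓ 100-✓ 11-1 111-
Round 2: -0-0 -00- 00--
PIs = {-0-0, -00-, -111, 0-00, 0-11, 00--, 1-01, 1-10, 11-1, 111-}

-111, 0-00, 0-11, 1-01, 1-10, 11-1, 111-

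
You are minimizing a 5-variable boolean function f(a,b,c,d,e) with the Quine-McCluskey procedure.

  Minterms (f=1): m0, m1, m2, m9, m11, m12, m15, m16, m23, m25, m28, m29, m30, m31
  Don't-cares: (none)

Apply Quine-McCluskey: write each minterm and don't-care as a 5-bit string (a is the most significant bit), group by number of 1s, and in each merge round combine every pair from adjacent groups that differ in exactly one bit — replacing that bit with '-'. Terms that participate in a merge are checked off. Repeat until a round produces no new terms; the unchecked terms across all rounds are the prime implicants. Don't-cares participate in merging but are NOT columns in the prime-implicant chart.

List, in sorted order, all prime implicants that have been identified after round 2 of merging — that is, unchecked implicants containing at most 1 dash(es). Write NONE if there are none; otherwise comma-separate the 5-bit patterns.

-0000, -1001, -1100, -1111, 0-001, 000-0, 0000-, 01-11, 010-1, 1-111, 11-01

Round 0: 00000✓ 00001✓ 00010✓ 01001✓ 01011✓ 01100✓ 01111✓ 10000✓ 10111✓ 11001✓ 11100✓ 11101✓ 11110✓ 11111✓
Round 1: -0000 -1001 -1100 -1111 0-001 000-0 0000- 01-11 010-1 1-111 11-01 111-0✓ 111-1✓ 1110-✓ 1111-✓
Round 2: 111--
PIs = {-0000, -1001, -1100, -1111, 0-001, 000-0, 0000-, 01-11, 010-1, 1-111, 11-01, 111--}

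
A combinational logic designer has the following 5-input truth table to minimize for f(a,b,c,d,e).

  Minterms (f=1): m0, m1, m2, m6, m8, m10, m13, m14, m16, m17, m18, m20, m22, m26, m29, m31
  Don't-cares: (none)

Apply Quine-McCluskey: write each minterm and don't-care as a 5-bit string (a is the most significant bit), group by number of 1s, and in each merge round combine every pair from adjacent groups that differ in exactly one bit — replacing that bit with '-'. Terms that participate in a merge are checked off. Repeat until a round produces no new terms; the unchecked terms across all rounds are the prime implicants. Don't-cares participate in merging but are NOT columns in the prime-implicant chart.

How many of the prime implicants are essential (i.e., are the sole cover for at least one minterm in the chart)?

7

size-2^0 implicants → 00000(✓)  00001(✓)  00010(✓)  00110(✓)  01000(✓)  01010(✓)  01101(✓)  01110(✓)  10000(✓)  10001(✓)  10010(✓)  10100(✓)  10110(✓)  11010(✓)  11101(✓)  11111(✓)
size-2^1 implicants → -0000(✓)  -0001(✓)  -0010(✓)  -0110(✓)  -1010(✓)  -1101  0-000(✓)  0-010(✓)  0-110(✓)  00-10(✓)  000-0(✓)  0000-(✓)  01-10(✓)  010-0(✓)  1-010(✓)  10-00(✓)  10-10(✓)  100-0(✓)  1000-(✓)  101-0(✓)  111-1
size-2^2 implicants → --010  -0-10  -00-0  -000-  0--10  0-0-0  10--0
Unchecked terms (primes): --010, -0-10, -00-0, -000-, -1101, 0--10, 0-0-0, 10--0, 111-1
Minterm coverage:
  m0 ⊆ -00-0,-000-,0-0-0
  m1 ⊆ -000- [E]
  m2 ⊆ --010,-0-10,-00-0,0--10,0-0-0
  m6 ⊆ -0-10,0--10
  m8 ⊆ 0-0-0 [E]
  m10 ⊆ --010,0--10,0-0-0
  m13 ⊆ -1101 [E]
  m14 ⊆ 0--10 [E]
  m16 ⊆ -00-0,-000-,10--0
  m17 ⊆ -000- [E]
  m18 ⊆ --010,-0-10,-00-0,10--0
  m20 ⊆ 10--0 [E]
  m22 ⊆ -0-10,10--0
  m26 ⊆ --010 [E]
  m29 ⊆ -1101,111-1
  m31 ⊆ 111-1 [E]
E = {--010, -000-, -1101, 0--10, 0-0-0, 10--0, 111-1}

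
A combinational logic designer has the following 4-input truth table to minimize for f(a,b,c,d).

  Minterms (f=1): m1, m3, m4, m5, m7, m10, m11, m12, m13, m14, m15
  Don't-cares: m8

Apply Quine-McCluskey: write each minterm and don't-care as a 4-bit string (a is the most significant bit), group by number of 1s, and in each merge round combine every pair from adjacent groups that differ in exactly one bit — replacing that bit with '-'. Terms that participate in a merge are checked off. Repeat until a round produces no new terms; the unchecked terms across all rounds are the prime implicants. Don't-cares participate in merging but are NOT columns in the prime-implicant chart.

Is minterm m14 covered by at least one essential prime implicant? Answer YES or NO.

NO

size-2^0 implicants → 0001(✓)  0011(✓)  0100(✓)  0101(✓)  0111(✓)  1000(✓)  1010(✓)  1011(✓)  1100(✓)  1101(✓)  1110(✓)  1111(✓)
size-2^1 implicants → -011(✓)  -100(✓)  -101(✓)  -111(✓)  0-01(✓)  0-11(✓)  00-1(✓)  01-1(✓)  010-(✓)  1-00(✓)  1-10(✓)  1-11(✓)  10-0(✓)  101-(✓)  11-0(✓)  11-1(✓)  110-(✓)  111-(✓)
size-2^2 implicants → --11  -1-1  -10-  0--1  1--0  1-1-  11--
Unchecked terms (primes): --11, -1-1, -10-, 0--1, 1--0, 1-1-, 11--
Minterm coverage:
  m1 ⊆ 0--1 [E]
  m3 ⊆ --11,0--1
  m4 ⊆ -10- [E]
  m5 ⊆ -1-1,-10-,0--1
  m7 ⊆ --11,-1-1,0--1
  m10 ⊆ 1--0,1-1-
  m11 ⊆ --11,1-1-
  m12 ⊆ -10-,1--0,11--
  m13 ⊆ -1-1,-10-,11--
  m14 ⊆ 1--0,1-1-,11--
  m15 ⊆ --11,-1-1,1-1-,11--
E = {-10-, 0--1}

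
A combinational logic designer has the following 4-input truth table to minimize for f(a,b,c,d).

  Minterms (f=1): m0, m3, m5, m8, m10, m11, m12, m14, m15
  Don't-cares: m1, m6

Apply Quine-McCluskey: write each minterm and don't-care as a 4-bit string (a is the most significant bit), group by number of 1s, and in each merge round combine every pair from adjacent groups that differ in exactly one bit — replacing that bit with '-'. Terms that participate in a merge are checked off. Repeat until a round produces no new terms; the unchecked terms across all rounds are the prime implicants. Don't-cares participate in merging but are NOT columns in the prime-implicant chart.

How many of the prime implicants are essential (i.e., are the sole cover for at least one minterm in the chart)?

3

Round 0: 0000✓ 0001✓ 0011✓ 0101✓ 0110✓ 1000✓ 1010✓ 1011✓ 1100✓ 1110✓ 1111✓
Round 1: -000 -011 -110 0-01 00-1 000- 1-00✓ 1-10✓ 1-11✓ 10-0✓ 101-✓ 11-0✓ 111-✓
Round 2: 1--0 1-1-
PIs = {-000, -011, -110, 0-01, 00-1, 000-, 1--0, 1-1-}
Coverage chart:
  m0: -000,000-
  m3: -011,00-1
  m5: 0-01 ←essential
  m8: -000,1--0
  m10: 1--0,1-1-
  m11: -011,1-1-
  m12: 1--0 ←essential
  m14: -110,1--0,1-1-
  m15: 1-1- ←essential
Essential: 0-01, 1--0, 1-1-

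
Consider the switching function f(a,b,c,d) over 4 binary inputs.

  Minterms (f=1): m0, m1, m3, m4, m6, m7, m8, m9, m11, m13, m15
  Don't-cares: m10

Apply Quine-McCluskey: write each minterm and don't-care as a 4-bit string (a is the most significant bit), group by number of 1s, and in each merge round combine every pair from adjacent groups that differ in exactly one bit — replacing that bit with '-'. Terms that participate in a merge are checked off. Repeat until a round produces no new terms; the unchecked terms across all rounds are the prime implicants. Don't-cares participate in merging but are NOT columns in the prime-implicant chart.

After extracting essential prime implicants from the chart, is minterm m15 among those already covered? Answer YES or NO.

Round 0: 0000✓ 0001✓ 0011✓ 0100✓ 0110✓ 0111✓ 1000✓ 1001✓ 1010✓ 1011✓ 1101✓ 1111✓
Round 1: -000✓ -001✓ -011✓ -111✓ 0-00 0-11✓ 00-1✓ 000-✓ 01-0 011- 1-01✓ 1-11✓ 10-0✓ 10-1✓ 100-✓ 101-✓ 11-1✓
Round 2: --11 -0-1 -00- 1--1 10--
PIs = {--11, -0-1, -00-, 0-00, 01-0, 011-, 1--1, 10--}
Coverage chart:
  m0: -00-,0-00
  m1: -0-1,-00-
  m3: --11,-0-1
  m4: 0-00,01-0
  m6: 01-0,011-
  m7: --11,011-
  m8: -00-,10--
  m9: -0-1,-00-,1--1,10--
  m11: --11,-0-1,1--1,10--
  m13: 1--1 ←essential
  m15: --11,1--1
Essential: 1--1

YES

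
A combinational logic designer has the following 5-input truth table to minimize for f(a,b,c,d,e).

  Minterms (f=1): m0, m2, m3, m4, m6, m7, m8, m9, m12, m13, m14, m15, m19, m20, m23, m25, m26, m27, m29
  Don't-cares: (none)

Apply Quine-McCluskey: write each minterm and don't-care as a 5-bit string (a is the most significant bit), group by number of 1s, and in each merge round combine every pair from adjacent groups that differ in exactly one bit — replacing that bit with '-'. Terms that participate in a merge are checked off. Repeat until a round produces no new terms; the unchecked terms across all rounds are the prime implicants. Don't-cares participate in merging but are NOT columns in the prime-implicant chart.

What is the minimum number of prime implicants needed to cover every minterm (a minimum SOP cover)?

7

size-2^0 implicants → 00000(✓)  00010(✓)  00011(✓)  00100(✓)  00110(✓)  00111(✓)  01000(✓)  01001(✓)  01100(✓)  01101(✓)  01110(✓)  01111(✓)  10011(✓)  10100(✓)  10111(✓)  11001(✓)  11010(✓)  11011(✓)  11101(✓)
size-2^1 implicants → -0011(✓)  -0100  -0111(✓)  -1001(✓)  -1101(✓)  0-000(✓)  0-100(✓)  0-110(✓)  0-111(✓)  00-00(✓)  00-10(✓)  00-11(✓)  000-0(✓)  0001-(✓)  001-0(✓)  0011-(✓)  01-00(✓)  01-01(✓)  0100-(✓)  011-0(✓)  011-1(✓)  0110-(✓)  0111-(✓)  1-011  10-11(✓)  11-01(✓)  110-1  1101-
size-2^2 implicants → -0-11  -1-01  0--00  0-1-0  0-11-  00--0  00-1-  01-0-  011--
Unchecked terms (primes): -0-11, -0100, -1-01, 0--00, 0-1-0, 0-11-, 00--0, 00-1-, 01-0-, 011--, 1-011, 110-1, 1101-
Minterm coverage:
  m0 ⊆ 0--00,00--0
  m2 ⊆ 00--0,00-1-
  m3 ⊆ -0-11,00-1-
  m4 ⊆ -0100,0--00,0-1-0,00--0
  m6 ⊆ 0-1-0,0-11-,00--0,00-1-
  m7 ⊆ -0-11,0-11-,00-1-
  m8 ⊆ 0--00,01-0-
  m9 ⊆ -1-01,01-0-
  m12 ⊆ 0--00,0-1-0,01-0-,011--
  m13 ⊆ -1-01,01-0-,011--
  m14 ⊆ 0-1-0,0-11-,011--
  m15 ⊆ 0-11-,011--
  m19 ⊆ -0-11,1-011
  m20 ⊆ -0100 [E]
  m23 ⊆ -0-11 [E]
  m25 ⊆ -1-01,110-1
  m26 ⊆ 1101- [E]
  m27 ⊆ 1-011,110-1,1101-
  m29 ⊆ -1-01 [E]
E = {-0-11, -0100, -1-01, 1101-}
Petrick residual → 0--00, 0-11-, 00--0
Cover = b'de + b'cd'e' + bd'e + a'd'e' + a'cd + a'b'e' + abc'd  |cover|=7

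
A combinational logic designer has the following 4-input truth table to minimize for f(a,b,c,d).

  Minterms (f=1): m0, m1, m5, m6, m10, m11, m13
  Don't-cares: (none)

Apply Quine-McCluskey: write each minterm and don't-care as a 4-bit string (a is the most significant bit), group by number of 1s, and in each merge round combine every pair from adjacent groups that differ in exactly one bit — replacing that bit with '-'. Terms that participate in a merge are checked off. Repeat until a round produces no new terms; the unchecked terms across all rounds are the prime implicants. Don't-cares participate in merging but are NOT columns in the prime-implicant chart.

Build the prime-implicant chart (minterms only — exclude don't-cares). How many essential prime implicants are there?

4

[col 0] 0000*, 0001*, 0101*, 0110, 1010*, 1011*, 1101*
[col 1] -101, 0-01, 000-, 101-
Prime implicants: -101, 0-01, 000-, 0110, 101-
PI chart (minterm → PIs covering it):
  0 | 000-  (sole → essential)
  1 | 0-01,000-
  5 | -101,0-01
  6 | 0110  (sole → essential)
  10 | 101-  (sole → essential)
  11 | 101-  (sole → essential)
  13 | -101  (sole → essential)
Essential prime implicants: -101, 000-, 0110, 101-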